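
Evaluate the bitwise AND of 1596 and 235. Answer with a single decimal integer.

40

1596 = 11000111100
235 = 00011101011
AND → 00000101000 = 40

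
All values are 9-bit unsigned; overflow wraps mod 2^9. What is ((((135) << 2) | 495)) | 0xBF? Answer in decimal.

511

135 = 010000111
→ << 2 (mod 2^9) → 000011100 = 28
495 = 111101111
→ | → 111111111 = 511
0xBF = 010111111
→ | → 111111111 = 511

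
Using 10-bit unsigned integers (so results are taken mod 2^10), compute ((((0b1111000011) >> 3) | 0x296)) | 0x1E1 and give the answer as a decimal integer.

0b1111000011 = 1111000011
→ >> 3 → 0001111000 = 120
0x296 = 1010010110
→ | → 1011111110 = 766
0x1E1 = 0111100001
→ | → 1111111111 = 1023

1023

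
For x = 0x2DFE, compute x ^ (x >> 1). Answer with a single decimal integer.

15105

x = 10110111111110 = 11774
x>>1 = 01011011111111
XOR  = 11101100000001 = 15105
(x ^ (x >> 1) gives the standard binary-reflected Gray code of x.)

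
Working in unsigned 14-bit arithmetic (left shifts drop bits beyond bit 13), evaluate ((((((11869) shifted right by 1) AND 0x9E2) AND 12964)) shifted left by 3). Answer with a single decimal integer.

256

11869 = 10111001011101
→ shifted right by 1 → 01011100101110 = 5934
0x9E2 = 00100111100010
→ AND → 00000100100010 = 290
12964 = 11001010100100
→ AND → 00000000100000 = 32
→ shifted left by 3 (mod 2^14) → 00000100000000 = 256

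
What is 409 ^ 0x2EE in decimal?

887

409 = 0110011001
0x2EE = 1011101110
XOR → 1101110111 = 887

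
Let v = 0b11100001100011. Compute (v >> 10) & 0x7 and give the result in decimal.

6

v = 11100001100011
Shift right by 10: 1110
Mask low 3 bits: 110 = 6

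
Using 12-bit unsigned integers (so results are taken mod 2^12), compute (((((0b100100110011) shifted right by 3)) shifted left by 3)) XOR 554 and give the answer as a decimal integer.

2842

0b100100110011 = 100100110011
→ shifted right by 3 → 000100100110 = 294
→ shifted left by 3 (mod 2^12) → 100100110000 = 2352
554 = 001000101010
→ XOR → 101100011010 = 2842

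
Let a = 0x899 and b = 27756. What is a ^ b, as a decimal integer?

25845

0x899 = 000100010011001
27756 = 110110001101100
XOR → 110010011110101 = 25845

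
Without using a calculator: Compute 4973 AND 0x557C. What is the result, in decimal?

4460

4973 = 001001101101101
0x557C = 101010101111100
AND → 001000101101100 = 4460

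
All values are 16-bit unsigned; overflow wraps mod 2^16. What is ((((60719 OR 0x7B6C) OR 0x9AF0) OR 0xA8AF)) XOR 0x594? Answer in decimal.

64107

60719 = 1110110100101111
0x7B6C = 0111101101101100
→ OR → 1111111101101111 = 65391
0x9AF0 = 1001101011110000
→ OR → 1111111111111111 = 65535
0xA8AF = 1010100010101111
→ OR → 1111111111111111 = 65535
0x594 = 0000010110010100
→ XOR → 1111101001101011 = 64107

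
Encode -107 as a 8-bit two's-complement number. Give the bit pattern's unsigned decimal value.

107 in 8 bits: 01101011
Invert: 10010100
Add 1:  10010101 = 149
(Check: 2^8 - 107 = 256 - 107 = 149.)

149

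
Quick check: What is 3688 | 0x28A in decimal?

3688 = 111001101000
0x28A = 001010001010
 OR → 111011101010 = 3818

3818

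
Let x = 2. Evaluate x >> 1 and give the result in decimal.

1

2 = 10
shift right by 1 → 01 = 1
(equivalently, floor(2 / 2))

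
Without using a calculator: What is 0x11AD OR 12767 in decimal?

0x11AD = 01000110101101
12767 = 11000111011111
 OR → 11000111111111 = 12799

12799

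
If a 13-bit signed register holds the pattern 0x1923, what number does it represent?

-1757

pattern = 1100100100011 (MSB is 1 ⇒ negative)
Invert: 0011011011100, add 1 → 0011011011101 = 1757, so the value is -1757.
(Equivalently: 6435 - 2^13 = 6435 - 8192 = -1757.)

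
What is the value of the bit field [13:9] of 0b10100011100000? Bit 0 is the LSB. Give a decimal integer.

v = 10100011100000
Shift right by 9: 10100
Mask low 5 bits: 10100 = 20

20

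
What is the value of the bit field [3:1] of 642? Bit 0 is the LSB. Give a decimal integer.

v = 001010000010
Shift right by 1: 00101000001
Mask low 3 bits: 001 = 1

1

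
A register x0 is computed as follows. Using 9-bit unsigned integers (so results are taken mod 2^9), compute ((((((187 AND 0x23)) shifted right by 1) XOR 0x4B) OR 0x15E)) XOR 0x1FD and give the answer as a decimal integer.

163

187 = 010111011
0x23 = 000100011
→ AND → 000100011 = 35
→ shifted right by 1 → 000010001 = 17
0x4B = 001001011
→ XOR → 001011010 = 90
0x15E = 101011110
→ OR → 101011110 = 350
0x1FD = 111111101
→ XOR → 010100011 = 163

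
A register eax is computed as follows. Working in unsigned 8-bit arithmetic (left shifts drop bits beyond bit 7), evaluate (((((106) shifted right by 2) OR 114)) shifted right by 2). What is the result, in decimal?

106 = 01101010
→ shifted right by 2 → 00011010 = 26
114 = 01110010
→ OR → 01111010 = 122
→ shifted right by 2 → 00011110 = 30

30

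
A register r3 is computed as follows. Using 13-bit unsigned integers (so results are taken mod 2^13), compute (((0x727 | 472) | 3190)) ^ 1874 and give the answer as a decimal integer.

0x727 = 0011100100111
472 = 0000111011000
→ | → 0011111111111 = 2047
3190 = 0110001110110
→ | → 0111111111111 = 4095
1874 = 0011101010010
→ ^ → 0100010101101 = 2221

2221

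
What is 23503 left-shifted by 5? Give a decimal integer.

23503 = 00000101101111001111
shift left by 5 → 10110111100111100000 = 752096
(equivalently, 23503 × 2^5 = 23503 × 32)

752096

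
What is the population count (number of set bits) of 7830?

8

7830 = 1111010010110
Count the 1s: 1 + 1 + 1 + 1 + 1 + 1 + 1 + 1 = 8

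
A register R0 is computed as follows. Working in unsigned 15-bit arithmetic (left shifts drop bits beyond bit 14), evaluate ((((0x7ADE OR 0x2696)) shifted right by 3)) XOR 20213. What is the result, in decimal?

16686

0x7ADE = 111101011011110
0x2696 = 010011010010110
→ OR → 111111011011110 = 32478
→ shifted right by 3 → 000111111011011 = 4059
20213 = 100111011110101
→ XOR → 100000100101110 = 16686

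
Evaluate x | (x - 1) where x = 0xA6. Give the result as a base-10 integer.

x = 10100110 = 166
x - 1 = 10100101
OR    = 10100111 = 167
(x | (x - 1) sets all bits below the lowest set bit.)

167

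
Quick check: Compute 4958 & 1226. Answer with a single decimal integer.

74

4958 = 1001101011110
1226 = 0010011001010
AND → 0000001001010 = 74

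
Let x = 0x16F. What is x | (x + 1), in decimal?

383

x = 101101111 = 367
x + 1 = 101110000
OR    = 101111111 = 383
(x | (x + 1) sets the lowest cleared bit.)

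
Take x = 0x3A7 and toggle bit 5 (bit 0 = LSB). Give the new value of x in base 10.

x = 01110100111
bit 5 is currently 1; toggle it via x ^ (1 << 5) = x ^ 32
→ 01110000111 = 903

903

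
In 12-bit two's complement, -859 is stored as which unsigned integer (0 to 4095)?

3237

859 in 12 bits: 001101011011
Invert: 110010100100
Add 1:  110010100101 = 3237
(Check: 2^12 - 859 = 4096 - 859 = 3237.)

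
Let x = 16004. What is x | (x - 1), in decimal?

16007

x = 11111010000100 = 16004
x - 1 = 11111010000011
OR    = 11111010000111 = 16007
(x | (x - 1) sets all bits below the lowest set bit.)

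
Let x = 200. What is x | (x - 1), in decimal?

x = 11001000 = 200
x - 1 = 11000111
OR    = 11001111 = 207
(x | (x - 1) sets all bits below the lowest set bit.)

207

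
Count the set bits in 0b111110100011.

8

n = 111110100011
Count the 1s: 1 + 1 + 1 + 1 + 1 + 1 + 1 + 1 = 8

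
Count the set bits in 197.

197 = 11000101
Count the 1s: 1 + 1 + 1 + 1 = 4

4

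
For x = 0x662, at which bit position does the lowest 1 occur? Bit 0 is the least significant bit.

1

0x662 = 11001100010
Trailing zeros: 1, so the lowest set bit is bit 1 (value 2).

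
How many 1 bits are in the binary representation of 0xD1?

4

0xD1 = 11010001
Count the 1s: 1 + 1 + 1 + 1 = 4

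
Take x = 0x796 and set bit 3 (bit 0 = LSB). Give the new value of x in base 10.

x = 11110010110
bit 3 is currently 0; set it via x | (1 << 3) = x | 8
→ 11110011110 = 1950

1950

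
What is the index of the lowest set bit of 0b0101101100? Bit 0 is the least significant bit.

0b0101101100 = 101101100
Trailing zeros: 2, so the lowest set bit is bit 2 (value 4).

2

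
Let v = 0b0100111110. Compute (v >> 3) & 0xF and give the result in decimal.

v = 0100111110
Shift right by 3: 0100111
Mask low 4 bits: 0111 = 7

7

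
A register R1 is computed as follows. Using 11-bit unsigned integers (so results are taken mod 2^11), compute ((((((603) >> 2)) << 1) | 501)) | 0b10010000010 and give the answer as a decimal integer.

603 = 01001011011
→ >> 2 → 00010010110 = 150
→ << 1 (mod 2^11) → 00100101100 = 300
501 = 00111110101
→ | → 00111111101 = 509
0b10010000010 = 10010000010
→ | → 10111111111 = 1535

1535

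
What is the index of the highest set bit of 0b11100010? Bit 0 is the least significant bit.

0b11100010 = 11100010
The topmost 1 is at position 7 (since 2^7 = 128 ≤ 226 < 256).

7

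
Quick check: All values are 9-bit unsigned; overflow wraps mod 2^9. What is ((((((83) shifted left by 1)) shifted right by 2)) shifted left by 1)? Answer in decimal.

83 = 001010011
→ shifted left by 1 (mod 2^9) → 010100110 = 166
→ shifted right by 2 → 000101001 = 41
→ shifted left by 1 (mod 2^9) → 001010010 = 82

82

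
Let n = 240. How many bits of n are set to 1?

240 = 11110000
Count the 1s: 1 + 1 + 1 + 1 = 4

4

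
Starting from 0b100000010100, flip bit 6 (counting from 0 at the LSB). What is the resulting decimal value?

x = 100000010100
bit 6 is currently 0; toggle it via x ^ (1 << 6) = x ^ 64
→ 100001010100 = 2132

2132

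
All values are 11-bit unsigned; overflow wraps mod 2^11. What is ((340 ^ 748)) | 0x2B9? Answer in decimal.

340 = 00101010100
748 = 01011101100
→ ^ → 01110111000 = 952
0x2B9 = 01010111001
→ | → 01110111001 = 953

953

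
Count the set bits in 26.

26 = 11010
Count the 1s: 1 + 1 + 1 = 3

3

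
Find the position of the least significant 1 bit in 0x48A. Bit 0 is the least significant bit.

0x48A = 10010001010
Trailing zeros: 1, so the lowest set bit is bit 1 (value 2).

1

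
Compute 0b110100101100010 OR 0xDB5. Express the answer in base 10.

28151

a = 110100101100010
0xDB5 = 000110110110101
 OR → 110110111110111 = 28151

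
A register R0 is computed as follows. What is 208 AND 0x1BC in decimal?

144

208 = 011010000
0x1BC = 110111100
AND → 010010000 = 144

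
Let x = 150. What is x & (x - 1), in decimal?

148

x = 10010110 = 150
x - 1 = 10010101
AND   = 10010100 = 148
(x & (x - 1) clears the lowest set bit of x.)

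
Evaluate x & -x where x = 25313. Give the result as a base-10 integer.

1

x = 110001011100001 = 25313
-x (two's complement) = …001110100011111
AND   = 000000000000001 = 1
(x & -x isolates the lowest set bit of x.)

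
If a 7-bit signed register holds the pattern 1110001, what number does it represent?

pattern = 1110001 (MSB is 1 ⇒ negative)
Invert: 0001110, add 1 → 0001111 = 15, so the value is -15.
(Equivalently: 113 - 2^7 = 113 - 128 = -15.)

-15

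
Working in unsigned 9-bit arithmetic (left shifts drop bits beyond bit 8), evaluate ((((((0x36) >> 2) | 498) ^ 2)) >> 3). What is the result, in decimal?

0x36 = 000110110
→ >> 2 → 000001101 = 13
498 = 111110010
→ | → 111111111 = 511
2 = 000000010
→ ^ → 111111101 = 509
→ >> 3 → 000111111 = 63

63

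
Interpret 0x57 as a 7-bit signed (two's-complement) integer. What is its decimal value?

-41

pattern = 1010111 (MSB is 1 ⇒ negative)
Invert: 0101000, add 1 → 0101001 = 41, so the value is -41.
(Equivalently: 87 - 2^7 = 87 - 128 = -41.)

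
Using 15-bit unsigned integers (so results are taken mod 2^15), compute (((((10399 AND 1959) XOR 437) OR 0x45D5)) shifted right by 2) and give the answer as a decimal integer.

4477

10399 = 010100010011111
1959 = 000011110100111
→ AND → 000000010000111 = 135
437 = 000000110110101
→ XOR → 000000100110010 = 306
0x45D5 = 100010111010101
→ OR → 100010111110111 = 17911
→ shifted right by 2 → 001000101111101 = 4477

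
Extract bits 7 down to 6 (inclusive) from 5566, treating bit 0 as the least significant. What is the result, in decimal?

v = 1010110111110
Shift right by 6: 1010110
Mask low 2 bits: 10 = 2

2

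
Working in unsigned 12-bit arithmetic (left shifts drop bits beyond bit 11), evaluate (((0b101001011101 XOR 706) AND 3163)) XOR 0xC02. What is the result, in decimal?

0b101001011101 = 101001011101
706 = 001011000010
→ XOR → 100010011111 = 2207
3163 = 110001011011
→ AND → 100000011011 = 2075
0xC02 = 110000000010
→ XOR → 010000011001 = 1049

1049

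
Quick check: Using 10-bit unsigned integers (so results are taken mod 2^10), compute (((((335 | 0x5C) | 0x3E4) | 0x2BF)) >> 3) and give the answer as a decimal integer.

127

335 = 0101001111
0x5C = 0001011100
→ | → 0101011111 = 351
0x3E4 = 1111100100
→ | → 1111111111 = 1023
0x2BF = 1010111111
→ | → 1111111111 = 1023
→ >> 3 → 0001111111 = 127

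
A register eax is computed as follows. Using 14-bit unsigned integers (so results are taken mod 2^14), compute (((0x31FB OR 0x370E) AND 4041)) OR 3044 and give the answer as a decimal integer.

4077

0x31FB = 11000111111011
0x370E = 11011100001110
→ OR → 11011111111111 = 14335
4041 = 00111111001001
→ AND → 00011111001001 = 1993
3044 = 00101111100100
→ OR → 00111111101101 = 4077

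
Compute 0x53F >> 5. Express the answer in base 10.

41

0x53F = 10100111111
shift right by 5 → 00000101001 = 41
(equivalently, floor(1343 / 32))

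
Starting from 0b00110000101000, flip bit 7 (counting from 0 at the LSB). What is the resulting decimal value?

3240

x = 00110000101000
bit 7 is currently 0; toggle it via x ^ (1 << 7) = x ^ 128
→ 00110010101000 = 3240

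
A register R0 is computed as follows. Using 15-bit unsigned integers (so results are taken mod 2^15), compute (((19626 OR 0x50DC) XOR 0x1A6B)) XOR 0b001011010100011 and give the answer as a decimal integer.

19626 = 100110010101010
0x50DC = 101000011011100
→ OR → 101110011111110 = 23806
0x1A6B = 001101001101011
→ XOR → 100011010010101 = 18069
0b001011010100011 = 001011010100011
→ XOR → 101000000110110 = 20534

20534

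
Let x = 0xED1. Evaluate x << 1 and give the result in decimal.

7586

0xED1 = 0111011010001
shift left by 1 → 1110110100010 = 7586
(equivalently, 3793 × 2^1 = 3793 × 2)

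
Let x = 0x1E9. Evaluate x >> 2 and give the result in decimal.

122

0x1E9 = 111101001
shift right by 2 → 001111010 = 122
(equivalently, floor(489 / 4))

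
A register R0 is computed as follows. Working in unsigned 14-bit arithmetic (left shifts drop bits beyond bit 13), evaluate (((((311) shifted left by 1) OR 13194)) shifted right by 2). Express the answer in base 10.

311 = 00000100110111
→ shifted left by 1 (mod 2^14) → 00001001101110 = 622
13194 = 11001110001010
→ OR → 11001111101110 = 13294
→ shifted right by 2 → 00110011111011 = 3323

3323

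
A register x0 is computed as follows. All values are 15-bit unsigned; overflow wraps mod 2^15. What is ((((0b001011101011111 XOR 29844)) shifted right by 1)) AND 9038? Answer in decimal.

8516

0b001011101011111 = 001011101011111
29844 = 111010010010100
→ XOR → 110001111001011 = 25547
→ shifted right by 1 → 011000111100101 = 12773
9038 = 010001101001110
→ AND → 010000101000100 = 8516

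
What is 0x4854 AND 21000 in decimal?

16384

0x4854 = 100100001010100
21000 = 101001000001000
AND → 100000000000000 = 16384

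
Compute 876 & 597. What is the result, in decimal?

580

876 = 1101101100
597 = 1001010101
AND → 1001000100 = 580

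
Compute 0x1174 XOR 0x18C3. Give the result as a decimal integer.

0x1174 = 1000101110100
0x18C3 = 1100011000011
XOR → 0100110110111 = 2487

2487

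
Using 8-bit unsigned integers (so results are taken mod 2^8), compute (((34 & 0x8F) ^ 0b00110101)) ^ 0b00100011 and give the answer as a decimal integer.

34 = 00100010
0x8F = 10001111
→ & → 00000010 = 2
0b00110101 = 00110101
→ ^ → 00110111 = 55
0b00100011 = 00100011
→ ^ → 00010100 = 20

20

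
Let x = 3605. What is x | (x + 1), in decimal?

3607

x = 111000010101 = 3605
x + 1 = 111000010110
OR    = 111000010111 = 3607
(x | (x + 1) sets the lowest cleared bit.)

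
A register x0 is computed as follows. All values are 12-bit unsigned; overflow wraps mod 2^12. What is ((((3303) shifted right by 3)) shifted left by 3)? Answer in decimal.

3303 = 110011100111
→ shifted right by 3 → 000110011100 = 412
→ shifted left by 3 (mod 2^12) → 110011100000 = 3296

3296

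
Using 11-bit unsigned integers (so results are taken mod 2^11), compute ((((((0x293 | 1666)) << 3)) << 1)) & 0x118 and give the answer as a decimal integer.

272

0x293 = 01010010011
1666 = 11010000010
→ | → 11010010011 = 1683
→ << 3 (mod 2^11) → 10010011000 = 1176
→ << 1 (mod 2^11) → 00100110000 = 304
0x118 = 00100011000
→ & → 00100010000 = 272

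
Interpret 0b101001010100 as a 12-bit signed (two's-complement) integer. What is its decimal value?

-1452

pattern = 101001010100 (MSB is 1 ⇒ negative)
Invert: 010110101011, add 1 → 010110101100 = 1452, so the value is -1452.
(Equivalently: 2644 - 2^12 = 2644 - 4096 = -1452.)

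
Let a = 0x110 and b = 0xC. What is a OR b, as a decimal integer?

284

0x110 = 100010000
0xC = 000001100
 OR → 100011100 = 284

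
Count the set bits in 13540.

13540 = 11010011100100
Count the 1s: 1 + 1 + 1 + 1 + 1 + 1 + 1 = 7

7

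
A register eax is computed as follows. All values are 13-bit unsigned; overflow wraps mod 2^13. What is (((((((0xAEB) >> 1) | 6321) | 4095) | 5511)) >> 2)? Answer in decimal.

0xAEB = 0101011101011
→ >> 1 → 0010101110101 = 1397
6321 = 1100010110001
→ | → 1110111110101 = 7669
4095 = 0111111111111
→ | → 1111111111111 = 8191
5511 = 1010110000111
→ | → 1111111111111 = 8191
→ >> 2 → 0011111111111 = 2047

2047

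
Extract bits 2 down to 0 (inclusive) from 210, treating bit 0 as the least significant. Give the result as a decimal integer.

2

v = 11010010
Shift right by 0: 11010010
Mask low 3 bits: 010 = 2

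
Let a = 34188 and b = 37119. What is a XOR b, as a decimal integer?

5491

34188 = 1000010110001100
37119 = 1001000011111111
XOR → 0001010101110011 = 5491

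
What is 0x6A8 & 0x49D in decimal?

0x6A8 = 11010101000
0x49D = 10010011101
AND → 10010001000 = 1160

1160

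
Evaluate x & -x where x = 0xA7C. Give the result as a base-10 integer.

4

x = 101001111100 = 2684
-x (two's complement) = …010110000100
AND   = 000000000100 = 4
(x & -x isolates the lowest set bit of x.)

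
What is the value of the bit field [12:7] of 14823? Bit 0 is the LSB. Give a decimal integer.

51

v = 11100111100111
Shift right by 7: 1110011
Mask low 6 bits: 110011 = 51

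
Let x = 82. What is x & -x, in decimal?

x = 1010010 = 82
-x (two's complement) = …0101110
AND   = 0000010 = 2
(x & -x isolates the lowest set bit of x.)

2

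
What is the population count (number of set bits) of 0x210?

2

0x210 = 1000010000
Count the 1s: 1 + 1 = 2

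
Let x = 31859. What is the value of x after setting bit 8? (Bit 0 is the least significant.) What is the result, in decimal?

32115

x = 111110001110011
bit 8 is currently 0; set it via x | (1 << 8) = x | 256
→ 111110101110011 = 32115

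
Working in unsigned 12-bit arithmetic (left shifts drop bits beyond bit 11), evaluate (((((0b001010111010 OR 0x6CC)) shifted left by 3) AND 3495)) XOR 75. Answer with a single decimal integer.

0b001010111010 = 001010111010
0x6CC = 011011001100
→ OR → 011011111110 = 1790
→ shifted left by 3 (mod 2^12) → 011111110000 = 2032
3495 = 110110100111
→ AND → 010110100000 = 1440
75 = 000001001011
→ XOR → 010111101011 = 1515

1515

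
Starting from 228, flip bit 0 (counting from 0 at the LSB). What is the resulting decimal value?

x = 0011100100
bit 0 is currently 0; toggle it via x ^ (1 << 0) = x ^ 1
→ 0011100101 = 229

229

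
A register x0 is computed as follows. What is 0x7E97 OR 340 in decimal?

0x7E97 = 111111010010111
340 = 000000101010100
 OR → 111111111010111 = 32727

32727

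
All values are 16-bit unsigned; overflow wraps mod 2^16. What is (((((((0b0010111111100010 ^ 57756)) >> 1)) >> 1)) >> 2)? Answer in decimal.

0b0010111111100010 = 0010111111100010
57756 = 1110000110011100
→ ^ → 1100111001111110 = 52862
→ >> 1 → 0110011100111111 = 26431
→ >> 1 → 0011001110011111 = 13215
→ >> 2 → 0000110011100111 = 3303

3303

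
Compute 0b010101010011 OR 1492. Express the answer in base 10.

1495

a = 10101010011
1492 = 10111010100
 OR → 10111010111 = 1495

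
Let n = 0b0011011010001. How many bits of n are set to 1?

n = 11011010001
Count the 1s: 1 + 1 + 1 + 1 + 1 + 1 = 6

6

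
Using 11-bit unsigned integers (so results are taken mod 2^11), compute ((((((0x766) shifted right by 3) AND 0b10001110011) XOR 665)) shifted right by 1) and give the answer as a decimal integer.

0x766 = 11101100110
→ shifted right by 3 → 00011101100 = 236
0b10001110011 = 10001110011
→ AND → 00001100000 = 96
665 = 01010011001
→ XOR → 01011111001 = 761
→ shifted right by 1 → 00101111100 = 380

380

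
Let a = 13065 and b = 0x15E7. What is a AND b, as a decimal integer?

4353

13065 = 11001100001001
0x15E7 = 01010111100111
AND → 01000100000001 = 4353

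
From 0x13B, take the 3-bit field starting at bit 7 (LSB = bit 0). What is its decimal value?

v = 0100111011
Shift right by 7: 010
Mask low 3 bits: 010 = 2

2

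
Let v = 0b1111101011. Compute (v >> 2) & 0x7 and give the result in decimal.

v = 1111101011
Shift right by 2: 11111010
Mask low 3 bits: 010 = 2

2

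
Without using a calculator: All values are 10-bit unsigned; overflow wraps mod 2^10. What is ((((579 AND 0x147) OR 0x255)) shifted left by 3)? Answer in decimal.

696

579 = 1001000011
0x147 = 0101000111
→ AND → 0001000011 = 67
0x255 = 1001010101
→ OR → 1001010111 = 599
→ shifted left by 3 (mod 2^10) → 1010111000 = 696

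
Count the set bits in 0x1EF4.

0x1EF4 = 1111011110100
Count the 1s: 1 + 1 + 1 + 1 + 1 + 1 + 1 + 1 + 1 = 9

9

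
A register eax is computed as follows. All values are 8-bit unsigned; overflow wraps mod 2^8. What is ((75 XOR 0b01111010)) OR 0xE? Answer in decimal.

63

75 = 01001011
0b01111010 = 01111010
→ XOR → 00110001 = 49
0xE = 00001110
→ OR → 00111111 = 63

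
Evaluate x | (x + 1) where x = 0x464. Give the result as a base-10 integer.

x = 10001100100 = 1124
x + 1 = 10001100101
OR    = 10001100101 = 1125
(x | (x + 1) sets the lowest cleared bit.)

1125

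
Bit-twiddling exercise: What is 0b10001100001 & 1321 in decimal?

1057

a = 10001100001
1321 = 10100101001
AND → 10000100001 = 1057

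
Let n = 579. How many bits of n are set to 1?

4

579 = 1001000011
Count the 1s: 1 + 1 + 1 + 1 = 4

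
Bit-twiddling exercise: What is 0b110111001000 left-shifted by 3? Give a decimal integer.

28224

x = 000110111001000
shift left by 3 → 110111001000000 = 28224
(equivalently, 3528 × 2^3 = 3528 × 8)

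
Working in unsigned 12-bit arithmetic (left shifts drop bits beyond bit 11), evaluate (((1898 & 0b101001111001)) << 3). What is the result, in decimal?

1898 = 011101101010
0b101001111001 = 101001111001
→ & → 001001101000 = 616
→ << 3 (mod 2^12) → 001101000000 = 832

832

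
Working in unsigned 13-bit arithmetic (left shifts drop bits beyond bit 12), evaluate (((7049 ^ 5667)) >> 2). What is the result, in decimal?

7049 = 1101110001001
5667 = 1011000100011
→ ^ → 0110110101010 = 3498
→ >> 2 → 0001101101010 = 874

874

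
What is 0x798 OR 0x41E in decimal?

0x798 = 11110011000
0x41E = 10000011110
 OR → 11110011110 = 1950

1950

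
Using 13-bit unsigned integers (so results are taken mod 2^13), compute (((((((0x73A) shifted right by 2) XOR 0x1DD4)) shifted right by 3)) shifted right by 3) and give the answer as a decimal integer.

0x73A = 0011100111010
→ shifted right by 2 → 0000111001110 = 462
0x1DD4 = 1110111010100
→ XOR → 1110000011010 = 7194
→ shifted right by 3 → 0001110000011 = 899
→ shifted right by 3 → 0000001110000 = 112

112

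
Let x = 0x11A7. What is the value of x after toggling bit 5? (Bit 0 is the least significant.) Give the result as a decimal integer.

4487

x = 01000110100111
bit 5 is currently 1; toggle it via x ^ (1 << 5) = x ^ 32
→ 01000110000111 = 4487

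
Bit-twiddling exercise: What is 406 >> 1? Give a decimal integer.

406 = 110010110
shift right by 1 → 011001011 = 203
(equivalently, floor(406 / 2))

203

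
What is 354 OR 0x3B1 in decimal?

1011

354 = 0101100010
0x3B1 = 1110110001
 OR → 1111110011 = 1011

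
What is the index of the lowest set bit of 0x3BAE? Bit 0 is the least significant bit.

1

0x3BAE = 11101110101110
Trailing zeros: 1, so the lowest set bit is bit 1 (value 2).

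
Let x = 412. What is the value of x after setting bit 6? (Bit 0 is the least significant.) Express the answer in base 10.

x = 110011100
bit 6 is currently 0; set it via x | (1 << 6) = x | 64
→ 111011100 = 476

476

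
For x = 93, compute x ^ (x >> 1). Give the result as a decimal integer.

x = 1011101 = 93
x>>1 = 0101110
XOR  = 1110011 = 115
(x ^ (x >> 1) gives the standard binary-reflected Gray code of x.)

115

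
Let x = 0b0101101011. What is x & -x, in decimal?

x = 101101011 = 363
-x (two's complement) = …010010101
AND   = 000000001 = 1
(x & -x isolates the lowest set bit of x.)

1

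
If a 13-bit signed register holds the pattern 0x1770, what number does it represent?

pattern = 1011101110000 (MSB is 1 ⇒ negative)
Invert: 0100010001111, add 1 → 0100010010000 = 2192, so the value is -2192.
(Equivalently: 6000 - 2^13 = 6000 - 8192 = -2192.)

-2192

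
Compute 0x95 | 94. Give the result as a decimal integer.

223

0x95 = 10010101
94 = 01011110
 OR → 11011111 = 223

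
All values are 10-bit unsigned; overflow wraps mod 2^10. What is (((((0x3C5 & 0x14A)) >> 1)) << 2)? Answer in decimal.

640

0x3C5 = 1111000101
0x14A = 0101001010
→ & → 0101000000 = 320
→ >> 1 → 0010100000 = 160
→ << 2 (mod 2^10) → 1010000000 = 640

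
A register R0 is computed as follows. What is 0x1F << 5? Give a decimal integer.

992

0x1F = 0000011111
shift left by 5 → 1111100000 = 992
(equivalently, 31 × 2^5 = 31 × 32)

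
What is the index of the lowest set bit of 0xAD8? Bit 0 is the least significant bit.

0xAD8 = 101011011000
Trailing zeros: 3, so the lowest set bit is bit 3 (value 8).

3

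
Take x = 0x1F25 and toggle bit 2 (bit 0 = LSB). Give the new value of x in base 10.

7969

x = 1111100100101
bit 2 is currently 1; toggle it via x ^ (1 << 2) = x ^ 4
→ 1111100100001 = 7969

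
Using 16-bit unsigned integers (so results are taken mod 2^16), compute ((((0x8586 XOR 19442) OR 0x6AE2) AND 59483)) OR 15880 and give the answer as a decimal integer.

65114

0x8586 = 1000010110000110
19442 = 0100101111110010
→ XOR → 1100111001110100 = 52852
0x6AE2 = 0110101011100010
→ OR → 1110111011110110 = 61174
59483 = 1110100001011011
→ AND → 1110100001010010 = 59474
15880 = 0011111000001000
→ OR → 1111111001011010 = 65114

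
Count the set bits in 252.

6

252 = 11111100
Count the 1s: 1 + 1 + 1 + 1 + 1 + 1 = 6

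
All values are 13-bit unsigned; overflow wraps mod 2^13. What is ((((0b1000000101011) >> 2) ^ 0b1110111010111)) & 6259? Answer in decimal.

0b1000000101011 = 1000000101011
→ >> 2 → 0010000001010 = 1034
0b1110111010111 = 1110111010111
→ ^ → 1100111011101 = 6621
6259 = 1100001110011
→ & → 1100001010001 = 6225

6225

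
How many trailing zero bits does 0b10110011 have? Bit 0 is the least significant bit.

0b10110011 = 10110011
Trailing zeros: 0, so the lowest set bit is bit 0 (value 1).

0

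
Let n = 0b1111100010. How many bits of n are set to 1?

6

n = 1111100010
Count the 1s: 1 + 1 + 1 + 1 + 1 + 1 = 6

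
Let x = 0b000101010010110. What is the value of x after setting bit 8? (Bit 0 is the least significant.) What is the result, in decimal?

2966

x = 000101010010110
bit 8 is currently 0; set it via x | (1 << 8) = x | 256
→ 000101110010110 = 2966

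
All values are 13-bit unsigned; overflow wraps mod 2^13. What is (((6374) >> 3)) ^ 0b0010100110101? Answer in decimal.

1577

6374 = 1100011100110
→ >> 3 → 0001100011100 = 796
0b0010100110101 = 0010100110101
→ ^ → 0011000101001 = 1577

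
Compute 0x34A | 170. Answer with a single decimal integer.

1002

0x34A = 1101001010
170 = 0010101010
 OR → 1111101010 = 1002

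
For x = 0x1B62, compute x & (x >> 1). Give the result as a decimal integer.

x = 1101101100010 = 7010
x>>1 = 0110110110001
AND  = 0100100100000 = 2336
(x & (x >> 1) has a 1 wherever x has two consecutive 1 bits.)

2336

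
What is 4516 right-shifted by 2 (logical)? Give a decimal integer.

1129

4516 = 1000110100100
shift right by 2 → 0010001101001 = 1129
(equivalently, floor(4516 / 4))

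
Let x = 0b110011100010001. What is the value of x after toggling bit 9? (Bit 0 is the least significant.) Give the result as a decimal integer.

25873

x = 110011100010001
bit 9 is currently 1; toggle it via x ^ (1 << 9) = x ^ 512
→ 110010100010001 = 25873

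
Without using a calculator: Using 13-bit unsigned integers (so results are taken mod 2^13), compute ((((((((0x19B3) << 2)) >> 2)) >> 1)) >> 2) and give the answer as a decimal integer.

0x19B3 = 1100110110011
→ << 2 (mod 2^13) → 0011011001100 = 1740
→ >> 2 → 0000110110011 = 435
→ >> 1 → 0000011011001 = 217
→ >> 2 → 0000000110110 = 54

54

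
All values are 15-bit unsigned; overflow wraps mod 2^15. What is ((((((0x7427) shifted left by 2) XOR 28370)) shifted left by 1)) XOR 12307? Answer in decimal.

0x7427 = 111010000100111
→ shifted left by 2 (mod 2^15) → 101000010011100 = 20636
28370 = 110111011010010
→ XOR → 011111001001110 = 15950
→ shifted left by 1 (mod 2^15) → 111110010011100 = 31900
12307 = 011000000010011
→ XOR → 100110010001111 = 19599

19599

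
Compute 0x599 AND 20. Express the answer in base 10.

0x599 = 10110011001
20 = 00000010100
AND → 00000010000 = 16

16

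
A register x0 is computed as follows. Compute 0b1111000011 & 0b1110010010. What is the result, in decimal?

a = 1111000011
b = 1110010010
AND → 1110000010 = 898

898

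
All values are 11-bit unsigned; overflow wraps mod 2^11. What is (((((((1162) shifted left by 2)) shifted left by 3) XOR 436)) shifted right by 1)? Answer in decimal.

122

1162 = 10010001010
→ shifted left by 2 (mod 2^11) → 01000101000 = 552
→ shifted left by 3 (mod 2^11) → 00101000000 = 320
436 = 00110110100
→ XOR → 00011110100 = 244
→ shifted right by 1 → 00001111010 = 122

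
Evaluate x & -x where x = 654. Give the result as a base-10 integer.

2

x = 1010001110 = 654
-x (two's complement) = …0101110010
AND   = 0000000010 = 2
(x & -x isolates the lowest set bit of x.)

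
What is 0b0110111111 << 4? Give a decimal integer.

x = 0000110111111
shift left by 4 → 1101111110000 = 7152
(equivalently, 447 × 2^4 = 447 × 16)

7152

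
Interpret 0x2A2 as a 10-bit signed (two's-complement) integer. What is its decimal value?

-350

pattern = 1010100010 (MSB is 1 ⇒ negative)
Invert: 0101011101, add 1 → 0101011110 = 350, so the value is -350.
(Equivalently: 674 - 2^10 = 674 - 1024 = -350.)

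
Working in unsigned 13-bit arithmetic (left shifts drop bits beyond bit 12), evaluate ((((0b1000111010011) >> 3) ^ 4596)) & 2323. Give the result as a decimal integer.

258

0b1000111010011 = 1000111010011
→ >> 3 → 0001000111010 = 570
4596 = 1000111110100
→ ^ → 1001111001110 = 5070
2323 = 0100100010011
→ & → 0000100000010 = 258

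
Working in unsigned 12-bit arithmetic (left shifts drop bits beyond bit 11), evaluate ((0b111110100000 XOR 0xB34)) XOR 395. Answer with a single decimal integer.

1311

0b111110100000 = 111110100000
0xB34 = 101100110100
→ XOR → 010010010100 = 1172
395 = 000110001011
→ XOR → 010100011111 = 1311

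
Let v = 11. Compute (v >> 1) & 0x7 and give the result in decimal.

v = 00001011
Shift right by 1: 0000101
Mask low 3 bits: 101 = 5

5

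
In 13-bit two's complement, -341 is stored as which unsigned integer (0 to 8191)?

7851

341 in 13 bits: 0000101010101
Invert: 1111010101010
Add 1:  1111010101011 = 7851
(Check: 2^13 - 341 = 8192 - 341 = 7851.)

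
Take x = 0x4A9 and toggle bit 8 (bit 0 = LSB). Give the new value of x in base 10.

1449

x = 010010101001
bit 8 is currently 0; toggle it via x ^ (1 << 8) = x ^ 256
→ 010110101001 = 1449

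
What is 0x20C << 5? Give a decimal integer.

16768

0x20C = 000001000001100
shift left by 5 → 100000110000000 = 16768
(equivalently, 524 × 2^5 = 524 × 32)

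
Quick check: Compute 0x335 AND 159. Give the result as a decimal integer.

0x335 = 1100110101
159 = 0010011111
AND → 0000010101 = 21

21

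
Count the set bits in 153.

4

153 = 10011001
Count the 1s: 1 + 1 + 1 + 1 = 4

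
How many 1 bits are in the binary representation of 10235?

11

10235 = 10011111111011
Count the 1s: 1 + 1 + 1 + 1 + 1 + 1 + 1 + 1 + 1 + 1 + 1 = 11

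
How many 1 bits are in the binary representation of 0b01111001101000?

n = 1111001101000
Count the 1s: 1 + 1 + 1 + 1 + 1 + 1 + 1 = 7

7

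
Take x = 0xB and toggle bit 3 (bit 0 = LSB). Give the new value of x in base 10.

3

x = 000001011
bit 3 is currently 1; toggle it via x ^ (1 << 3) = x ^ 8
→ 000000011 = 3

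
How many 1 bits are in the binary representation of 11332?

11332 = 10110001000100
Count the 1s: 1 + 1 + 1 + 1 + 1 = 5

5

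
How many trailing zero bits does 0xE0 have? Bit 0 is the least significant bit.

0xE0 = 11100000
Trailing zeros: 5, so the lowest set bit is bit 5 (value 32).

5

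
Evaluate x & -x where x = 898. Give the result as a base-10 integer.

x = 1110000010 = 898
-x (two's complement) = …0001111110
AND   = 0000000010 = 2
(x & -x isolates the lowest set bit of x.)

2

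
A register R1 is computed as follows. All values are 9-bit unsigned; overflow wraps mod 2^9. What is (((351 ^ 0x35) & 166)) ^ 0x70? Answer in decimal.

351 = 101011111
0x35 = 000110101
→ ^ → 101101010 = 362
166 = 010100110
→ & → 000100010 = 34
0x70 = 001110000
→ ^ → 001010010 = 82

82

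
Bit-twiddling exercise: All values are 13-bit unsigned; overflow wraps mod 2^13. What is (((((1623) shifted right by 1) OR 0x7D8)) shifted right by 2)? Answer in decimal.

510

1623 = 0011001010111
→ shifted right by 1 → 0001100101011 = 811
0x7D8 = 0011111011000
→ OR → 0011111111011 = 2043
→ shifted right by 2 → 0000111111110 = 510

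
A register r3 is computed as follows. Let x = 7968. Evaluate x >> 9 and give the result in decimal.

15

7968 = 1111100100000
shift right by 9 → 0000000001111 = 15
(equivalently, floor(7968 / 512))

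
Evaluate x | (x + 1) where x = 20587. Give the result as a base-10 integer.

x = 101000001101011 = 20587
x + 1 = 101000001101100
OR    = 101000001101111 = 20591
(x | (x + 1) sets the lowest cleared bit.)

20591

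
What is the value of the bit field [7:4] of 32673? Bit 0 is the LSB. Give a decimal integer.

10

v = 111111110100001
Shift right by 4: 11111111010
Mask low 4 bits: 1010 = 10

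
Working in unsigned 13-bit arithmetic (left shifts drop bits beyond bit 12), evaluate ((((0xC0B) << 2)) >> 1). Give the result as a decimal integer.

2070

0xC0B = 0110000001011
→ << 2 (mod 2^13) → 1000000101100 = 4140
→ >> 1 → 0100000010110 = 2070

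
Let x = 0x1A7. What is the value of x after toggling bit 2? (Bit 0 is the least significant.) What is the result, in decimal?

x = 0110100111
bit 2 is currently 1; toggle it via x ^ (1 << 2) = x ^ 4
→ 0110100011 = 419

419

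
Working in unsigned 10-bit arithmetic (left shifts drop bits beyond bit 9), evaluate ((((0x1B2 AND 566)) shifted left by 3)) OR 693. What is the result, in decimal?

0x1B2 = 0110110010
566 = 1000110110
→ AND → 0000110010 = 50
→ shifted left by 3 (mod 2^10) → 0110010000 = 400
693 = 1010110101
→ OR → 1110110101 = 949

949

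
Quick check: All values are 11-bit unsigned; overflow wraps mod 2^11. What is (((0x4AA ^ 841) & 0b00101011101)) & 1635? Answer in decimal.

0x4AA = 10010101010
841 = 01101001001
→ ^ → 11111100011 = 2019
0b00101011101 = 00101011101
→ & → 00101000001 = 321
1635 = 11001100011
→ & → 00001000001 = 65

65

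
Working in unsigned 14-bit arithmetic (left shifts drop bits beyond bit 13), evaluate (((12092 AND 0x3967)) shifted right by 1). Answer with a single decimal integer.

5266

12092 = 10111100111100
0x3967 = 11100101100111
→ AND → 10100100100100 = 10532
→ shifted right by 1 → 01010010010010 = 5266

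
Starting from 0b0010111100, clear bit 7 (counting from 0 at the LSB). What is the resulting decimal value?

x = 0010111100
bit 7 is currently 1; clear it via x & ~(1 << 7) = x & ~128
→ 0000111100 = 60

60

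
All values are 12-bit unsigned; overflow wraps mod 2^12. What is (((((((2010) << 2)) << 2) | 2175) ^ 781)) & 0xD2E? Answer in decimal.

2010 = 011111011010
→ << 2 (mod 2^12) → 111101101000 = 3944
→ << 2 (mod 2^12) → 110110100000 = 3488
2175 = 100001111111
→ | → 110111111111 = 3583
781 = 001100001101
→ ^ → 111011110010 = 3826
0xD2E = 110100101110
→ & → 110000100010 = 3106

3106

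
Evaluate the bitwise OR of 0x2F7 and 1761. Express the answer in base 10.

1783

0x2F7 = 01011110111
1761 = 11011100001
 OR → 11011110111 = 1783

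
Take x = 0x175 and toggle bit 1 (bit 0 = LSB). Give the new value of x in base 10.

x = 000101110101
bit 1 is currently 0; toggle it via x ^ (1 << 1) = x ^ 2
→ 000101110111 = 375

375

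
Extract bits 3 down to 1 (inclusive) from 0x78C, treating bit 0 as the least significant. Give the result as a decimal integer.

v = 0011110001100
Shift right by 1: 001111000110
Mask low 3 bits: 110 = 6

6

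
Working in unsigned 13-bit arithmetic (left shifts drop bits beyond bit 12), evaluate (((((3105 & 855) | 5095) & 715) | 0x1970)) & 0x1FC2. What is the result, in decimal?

3105 = 0110000100001
855 = 0001101010111
→ & → 0000000000001 = 1
5095 = 1001111100111
→ | → 1001111100111 = 5095
715 = 0001011001011
→ & → 0001011000011 = 707
0x1970 = 1100101110000
→ | → 1101111110011 = 7155
0x1FC2 = 1111111000010
→ & → 1101111000010 = 7106

7106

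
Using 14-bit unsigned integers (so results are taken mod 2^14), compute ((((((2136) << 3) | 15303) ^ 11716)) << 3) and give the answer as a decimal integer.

12312

2136 = 00100001011000
→ << 3 (mod 2^14) → 00001011000000 = 704
15303 = 11101111000111
→ | → 11101111000111 = 15303
11716 = 10110111000100
→ ^ → 01011000000011 = 5635
→ << 3 (mod 2^14) → 11000000011000 = 12312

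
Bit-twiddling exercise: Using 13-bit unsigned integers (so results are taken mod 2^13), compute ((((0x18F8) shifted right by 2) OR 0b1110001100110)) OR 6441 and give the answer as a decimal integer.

8063

0x18F8 = 1100011111000
→ shifted right by 2 → 0011000111110 = 1598
0b1110001100110 = 1110001100110
→ OR → 1111001111110 = 7806
6441 = 1100100101001
→ OR → 1111101111111 = 8063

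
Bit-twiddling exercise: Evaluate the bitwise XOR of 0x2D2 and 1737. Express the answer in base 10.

1051

0x2D2 = 01011010010
1737 = 11011001001
XOR → 10000011011 = 1051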